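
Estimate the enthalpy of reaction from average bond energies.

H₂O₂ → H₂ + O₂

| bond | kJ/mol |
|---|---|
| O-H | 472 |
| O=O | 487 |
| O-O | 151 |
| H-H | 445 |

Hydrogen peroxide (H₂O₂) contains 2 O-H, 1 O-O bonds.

Bonds broken (reactants):
  O-H: 2 × 472 = 944
  O-O: 1 × 151 = 151
  Σ(broken) = 1095 kJ
Bonds formed (products):
  H-H: 1 × 445 = 445
  O=O: 1 × 487 = 487
  Σ(formed) = 932 kJ
ΔH = Σ(broken) − Σ(formed) = 1095 − 932 = +163 kJ

ΔH ≈ +163 kJ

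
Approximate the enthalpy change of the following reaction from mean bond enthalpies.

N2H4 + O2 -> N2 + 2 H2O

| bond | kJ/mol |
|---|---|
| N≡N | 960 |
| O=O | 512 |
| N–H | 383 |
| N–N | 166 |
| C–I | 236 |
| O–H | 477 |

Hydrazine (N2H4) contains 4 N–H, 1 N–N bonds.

Bonds broken (reactants):
  N–H: 4 × 383 = 1532
  N–N: 1 × 166 = 166
  O=O: 1 × 512 = 512
  Σ(broken) = 2210 kJ
Bonds formed (products):
  N≡N: 1 × 960 = 960
  O–H: 4 × 477 = 1908
  Σ(formed) = 2868 kJ
ΔH = Σ(broken) − Σ(formed) = 2210 − 2868 = −658 kJ

ΔH ≈ −658 kJ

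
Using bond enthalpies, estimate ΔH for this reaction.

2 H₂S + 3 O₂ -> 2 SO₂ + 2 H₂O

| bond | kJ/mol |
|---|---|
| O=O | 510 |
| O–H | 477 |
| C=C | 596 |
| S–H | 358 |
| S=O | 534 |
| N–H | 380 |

ΔH ≈ −1082 kJ

Bonds broken (reactants):
  O=O: 3 × 510 = 1530
  S–H: 4 × 358 = 1432
  Σ(broken) = 2962 kJ
Bonds formed (products):
  O–H: 4 × 477 = 1908
  S=O: 4 × 534 = 2136
  Σ(formed) = 4044 kJ
ΔH = Σ(broken) − Σ(formed) = 2962 − 4044 = −1082 kJ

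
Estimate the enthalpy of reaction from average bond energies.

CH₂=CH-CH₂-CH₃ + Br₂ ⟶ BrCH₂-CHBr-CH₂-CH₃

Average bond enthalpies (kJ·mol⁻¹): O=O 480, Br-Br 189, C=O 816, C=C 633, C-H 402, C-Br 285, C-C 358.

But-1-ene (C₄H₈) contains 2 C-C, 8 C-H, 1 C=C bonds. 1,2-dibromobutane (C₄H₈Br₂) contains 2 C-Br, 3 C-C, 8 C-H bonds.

ΔH ≈ −106 kJ

Bonds broken (reactants):
  Br-Br: 1 × 189 = 189
  C-C: 2 × 358 = 716
  C-H: 8 × 402 = 3216
  C=C: 1 × 633 = 633
  Σ(broken) = 4754 kJ
Bonds formed (products):
  C-Br: 2 × 285 = 570
  C-C: 3 × 358 = 1074
  C-H: 8 × 402 = 3216
  Σ(formed) = 4860 kJ
ΔH = Σ(broken) − Σ(formed) = 4754 − 4860 = −106 kJ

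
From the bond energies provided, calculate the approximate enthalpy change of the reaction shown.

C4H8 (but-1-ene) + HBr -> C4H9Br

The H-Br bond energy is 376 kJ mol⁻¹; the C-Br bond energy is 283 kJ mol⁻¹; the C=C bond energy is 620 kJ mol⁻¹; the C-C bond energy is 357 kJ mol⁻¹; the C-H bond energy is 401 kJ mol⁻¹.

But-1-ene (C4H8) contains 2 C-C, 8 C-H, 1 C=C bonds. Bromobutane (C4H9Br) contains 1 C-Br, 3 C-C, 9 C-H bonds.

Bonds broken (reactants):
  C-C: 2 × 357 = 714
  C-H: 8 × 401 = 3208
  C=C: 1 × 620 = 620
  H-Br: 1 × 376 = 376
  Σ(broken) = 4918 kJ
Bonds formed (products):
  C-Br: 1 × 283 = 283
  C-C: 3 × 357 = 1071
  C-H: 9 × 401 = 3609
  Σ(formed) = 4963 kJ
ΔH = Σ(broken) − Σ(formed) = 4918 − 4963 = −45 kJ

ΔH ≈ −45 kJ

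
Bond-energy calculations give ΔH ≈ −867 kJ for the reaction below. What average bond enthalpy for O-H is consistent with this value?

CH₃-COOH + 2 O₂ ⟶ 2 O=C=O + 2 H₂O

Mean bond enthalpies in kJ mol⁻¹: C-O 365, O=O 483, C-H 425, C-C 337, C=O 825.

Let D be the O-H bond energy.
Σ(broken) = 1×337 + 3×425 + 1×365 + 1×825 + 1×D + 2×483 = 3768 + D
Σ(formed) = 4×825 + 4×D = 3300 + 4D
ΔH = Σ(broken) − Σ(formed) = (3768 + D) − (3300 + 4D) = +468 − 3D
Setting this equal to −867 kJ gives 3D = 1335, so D = 445 kJ/mol.

D(O-H) ≈ 445 kJ/mol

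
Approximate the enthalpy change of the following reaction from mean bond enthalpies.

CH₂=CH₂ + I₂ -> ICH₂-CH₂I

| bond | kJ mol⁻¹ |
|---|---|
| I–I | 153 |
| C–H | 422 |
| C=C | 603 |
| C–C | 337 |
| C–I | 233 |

Bonds broken (reactants):
  C–H: 4 × 422 = 1688
  C=C: 1 × 603 = 603
  I–I: 1 × 153 = 153
  Σ(broken) = 2444 kJ
Bonds formed (products):
  C–C: 1 × 337 = 337
  C–H: 4 × 422 = 1688
  C–I: 2 × 233 = 466
  Σ(formed) = 2491 kJ
ΔH = Σ(broken) − Σ(formed) = 2444 − 2491 = −47 kJ

ΔH ≈ −47 kJ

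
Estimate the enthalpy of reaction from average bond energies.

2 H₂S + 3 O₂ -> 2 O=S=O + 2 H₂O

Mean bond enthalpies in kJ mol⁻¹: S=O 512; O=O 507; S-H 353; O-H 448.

Bonds broken (reactants):
  O=O: 3 × 507 = 1521
  S-H: 4 × 353 = 1412
  Σ(broken) = 2933 kJ
Bonds formed (products):
  O-H: 4 × 448 = 1792
  S=O: 4 × 512 = 2048
  Σ(formed) = 3840 kJ
ΔH = Σ(broken) − Σ(formed) = 2933 − 3840 = −907 kJ

ΔH ≈ −907 kJ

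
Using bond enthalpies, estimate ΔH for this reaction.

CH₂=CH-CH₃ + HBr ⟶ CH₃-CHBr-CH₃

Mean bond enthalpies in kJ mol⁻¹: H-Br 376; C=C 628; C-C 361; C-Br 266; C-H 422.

Bonds broken (reactants):
  C-C: 1 × 361 = 361
  C-H: 6 × 422 = 2532
  C=C: 1 × 628 = 628
  H-Br: 1 × 376 = 376
  Σ(broken) = 3897 kJ
Bonds formed (products):
  C-Br: 1 × 266 = 266
  C-C: 2 × 361 = 722
  C-H: 7 × 422 = 2954
  Σ(formed) = 3942 kJ
ΔH = Σ(broken) − Σ(formed) = 3897 − 3942 = −45 kJ

ΔH ≈ −45 kJ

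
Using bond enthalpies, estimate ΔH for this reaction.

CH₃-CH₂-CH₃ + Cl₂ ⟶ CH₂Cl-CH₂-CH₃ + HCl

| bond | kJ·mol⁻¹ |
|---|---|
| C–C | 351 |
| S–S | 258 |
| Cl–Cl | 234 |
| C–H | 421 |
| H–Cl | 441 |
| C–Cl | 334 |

Bonds broken (reactants):
  C–C: 2 × 351 = 702
  C–H: 8 × 421 = 3368
  Cl–Cl: 1 × 234 = 234
  Σ(broken) = 4304 kJ
Bonds formed (products):
  C–C: 2 × 351 = 702
  C–Cl: 1 × 334 = 334
  C–H: 7 × 421 = 2947
  H–Cl: 1 × 441 = 441
  Σ(formed) = 4424 kJ
ΔH = Σ(broken) − Σ(formed) = 4304 − 4424 = −120 kJ

ΔH ≈ −120 kJ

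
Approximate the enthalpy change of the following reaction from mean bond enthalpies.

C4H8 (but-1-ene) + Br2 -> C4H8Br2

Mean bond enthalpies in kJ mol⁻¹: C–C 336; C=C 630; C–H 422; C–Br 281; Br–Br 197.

Bonds broken (reactants):
  Br–Br: 1 × 197 = 197
  C–C: 2 × 336 = 672
  C–H: 8 × 422 = 3376
  C=C: 1 × 630 = 630
  Σ(broken) = 4875 kJ
Bonds formed (products):
  C–Br: 2 × 281 = 562
  C–C: 3 × 336 = 1008
  C–H: 8 × 422 = 3376
  Σ(formed) = 4946 kJ
ΔH = Σ(broken) − Σ(formed) = 4875 − 4946 = −71 kJ

ΔH ≈ −71 kJ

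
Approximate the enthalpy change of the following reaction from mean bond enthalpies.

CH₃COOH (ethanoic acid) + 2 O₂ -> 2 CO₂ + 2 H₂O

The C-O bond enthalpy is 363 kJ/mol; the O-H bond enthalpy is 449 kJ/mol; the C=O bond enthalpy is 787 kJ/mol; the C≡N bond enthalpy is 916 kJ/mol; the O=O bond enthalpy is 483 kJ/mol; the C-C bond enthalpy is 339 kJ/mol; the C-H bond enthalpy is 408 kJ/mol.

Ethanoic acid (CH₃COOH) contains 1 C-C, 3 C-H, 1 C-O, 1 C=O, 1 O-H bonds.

Bonds broken (reactants):
  C-C: 1 × 339 = 339
  C-H: 3 × 408 = 1224
  C-O: 1 × 363 = 363
  C=O: 1 × 787 = 787
  O-H: 1 × 449 = 449
  O=O: 2 × 483 = 966
  Σ(broken) = 4128 kJ
Bonds formed (products):
  C=O: 4 × 787 = 3148
  O-H: 4 × 449 = 1796
  Σ(formed) = 4944 kJ
ΔH = Σ(broken) − Σ(formed) = 4128 − 4944 = −816 kJ

ΔH ≈ −816 kJ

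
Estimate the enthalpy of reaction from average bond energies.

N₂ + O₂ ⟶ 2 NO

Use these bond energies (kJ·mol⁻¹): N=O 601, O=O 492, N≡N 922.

ΔH ≈ +212 kJ

Bonds broken (reactants):
  N≡N: 1 × 922 = 922
  O=O: 1 × 492 = 492
  Σ(broken) = 1414 kJ
Bonds formed (products):
  N=O: 2 × 601 = 1202
  Σ(formed) = 1202 kJ
ΔH = Σ(broken) − Σ(formed) = 1414 − 1202 = +212 kJ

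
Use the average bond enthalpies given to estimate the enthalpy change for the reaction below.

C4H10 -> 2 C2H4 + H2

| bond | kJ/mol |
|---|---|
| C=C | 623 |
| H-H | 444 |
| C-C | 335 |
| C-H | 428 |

ΔH ≈ +171 kJ

Bonds broken (reactants):
  C-C: 3 × 335 = 1005
  C-H: 10 × 428 = 4280
  Σ(broken) = 5285 kJ
Bonds formed (products):
  C-H: 8 × 428 = 3424
  C=C: 2 × 623 = 1246
  H-H: 1 × 444 = 444
  Σ(formed) = 5114 kJ
ΔH = Σ(broken) − Σ(formed) = 5285 − 5114 = +171 kJ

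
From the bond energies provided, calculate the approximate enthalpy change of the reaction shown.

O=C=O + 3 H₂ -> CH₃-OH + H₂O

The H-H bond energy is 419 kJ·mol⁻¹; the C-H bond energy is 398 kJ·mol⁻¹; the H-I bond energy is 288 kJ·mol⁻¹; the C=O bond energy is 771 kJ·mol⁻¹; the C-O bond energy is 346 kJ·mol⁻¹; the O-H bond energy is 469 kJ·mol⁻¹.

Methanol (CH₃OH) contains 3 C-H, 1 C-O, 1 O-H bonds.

Bonds broken (reactants):
  C=O: 2 × 771 = 1542
  H-H: 3 × 419 = 1257
  Σ(broken) = 2799 kJ
Bonds formed (products):
  C-H: 3 × 398 = 1194
  C-O: 1 × 346 = 346
  O-H: 3 × 469 = 1407
  Σ(formed) = 2947 kJ
ΔH = Σ(broken) − Σ(formed) = 2799 − 2947 = −148 kJ

ΔH ≈ −148 kJ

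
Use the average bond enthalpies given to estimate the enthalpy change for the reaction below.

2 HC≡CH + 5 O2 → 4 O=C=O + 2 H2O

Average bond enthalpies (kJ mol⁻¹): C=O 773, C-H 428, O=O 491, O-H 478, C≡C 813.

ΔH ≈ −2303 kJ

Bonds broken (reactants):
  C≡C: 2 × 813 = 1626
  C-H: 4 × 428 = 1712
  O=O: 5 × 491 = 2455
  Σ(broken) = 5793 kJ
Bonds formed (products):
  C=O: 8 × 773 = 6184
  O-H: 4 × 478 = 1912
  Σ(formed) = 8096 kJ
ΔH = Σ(broken) − Σ(formed) = 5793 − 8096 = −2303 kJ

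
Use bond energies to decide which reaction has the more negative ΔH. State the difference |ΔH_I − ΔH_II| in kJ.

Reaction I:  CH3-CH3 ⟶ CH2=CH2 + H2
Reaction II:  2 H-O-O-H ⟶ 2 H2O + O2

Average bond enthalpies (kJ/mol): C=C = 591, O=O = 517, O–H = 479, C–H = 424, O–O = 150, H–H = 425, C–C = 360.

Reaction II, by 409 kJ

Reaction I:
  Bonds broken (reactants):
    C–C: 1 × 360 = 360
    C–H: 6 × 424 = 2544
    Σ(broken) = 2904 kJ
  Bonds formed (products):
    C–H: 4 × 424 = 1696
    C=C: 1 × 591 = 591
    H–H: 1 × 425 = 425
    Σ(formed) = 2712 kJ
  ΔH_I = 2904 − 2712 = +192 kJ
Reaction II:
  Bonds broken (reactants):
    O–H: 4 × 479 = 1916
    O–O: 2 × 150 = 300
    Σ(broken) = 2216 kJ
  Bonds formed (products):
    O–H: 4 × 479 = 1916
    O=O: 1 × 517 = 517
    Σ(formed) = 2433 kJ
  ΔH_II = 2216 − 2433 = −217 kJ
ΔH_I − ΔH_II = +409 kJ, so reaction II has the more negative ΔH; |ΔH_I − ΔH_II| = 409 kJ.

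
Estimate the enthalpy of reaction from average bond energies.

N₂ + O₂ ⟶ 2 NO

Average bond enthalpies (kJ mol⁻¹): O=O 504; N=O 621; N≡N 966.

Bonds broken (reactants):
  N≡N: 1 × 966 = 966
  O=O: 1 × 504 = 504
  Σ(broken) = 1470 kJ
Bonds formed (products):
  N=O: 2 × 621 = 1242
  Σ(formed) = 1242 kJ
ΔH = Σ(broken) − Σ(formed) = 1470 − 1242 = +228 kJ

ΔH ≈ +228 kJ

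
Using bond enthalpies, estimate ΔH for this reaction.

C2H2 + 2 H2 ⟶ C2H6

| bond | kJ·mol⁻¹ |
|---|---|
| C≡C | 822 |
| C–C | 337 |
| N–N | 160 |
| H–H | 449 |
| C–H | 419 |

ΔH ≈ −293 kJ

Bonds broken (reactants):
  C≡C: 1 × 822 = 822
  C–H: 2 × 419 = 838
  H–H: 2 × 449 = 898
  Σ(broken) = 2558 kJ
Bonds formed (products):
  C–C: 1 × 337 = 337
  C–H: 6 × 419 = 2514
  Σ(formed) = 2851 kJ
ΔH = Σ(broken) − Σ(formed) = 2558 − 2851 = −293 kJ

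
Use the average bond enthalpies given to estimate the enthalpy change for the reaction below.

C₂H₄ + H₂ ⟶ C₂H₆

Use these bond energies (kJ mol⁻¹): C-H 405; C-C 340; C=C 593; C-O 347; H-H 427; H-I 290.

Bonds broken (reactants):
  C-H: 4 × 405 = 1620
  C=C: 1 × 593 = 593
  H-H: 1 × 427 = 427
  Σ(broken) = 2640 kJ
Bonds formed (products):
  C-C: 1 × 340 = 340
  C-H: 6 × 405 = 2430
  Σ(formed) = 2770 kJ
ΔH = Σ(broken) − Σ(formed) = 2640 − 2770 = −130 kJ

ΔH ≈ −130 kJ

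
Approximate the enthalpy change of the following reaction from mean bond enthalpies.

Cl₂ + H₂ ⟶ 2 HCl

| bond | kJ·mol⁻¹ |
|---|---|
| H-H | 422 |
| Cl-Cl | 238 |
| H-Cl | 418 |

ΔH ≈ −176 kJ

Bonds broken (reactants):
  Cl-Cl: 1 × 238 = 238
  H-H: 1 × 422 = 422
  Σ(broken) = 660 kJ
Bonds formed (products):
  H-Cl: 2 × 418 = 836
  Σ(formed) = 836 kJ
ΔH = Σ(broken) − Σ(formed) = 660 − 836 = −176 kJ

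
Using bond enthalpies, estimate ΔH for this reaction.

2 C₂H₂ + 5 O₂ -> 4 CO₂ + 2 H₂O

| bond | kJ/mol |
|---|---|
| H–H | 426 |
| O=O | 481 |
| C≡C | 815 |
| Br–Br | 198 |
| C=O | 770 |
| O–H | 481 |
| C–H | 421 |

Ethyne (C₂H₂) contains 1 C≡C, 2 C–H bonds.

ΔH ≈ −2365 kJ

Bonds broken (reactants):
  C≡C: 2 × 815 = 1630
  C–H: 4 × 421 = 1684
  O=O: 5 × 481 = 2405
  Σ(broken) = 5719 kJ
Bonds formed (products):
  C=O: 8 × 770 = 6160
  O–H: 4 × 481 = 1924
  Σ(formed) = 8084 kJ
ΔH = Σ(broken) − Σ(formed) = 5719 − 8084 = −2365 kJ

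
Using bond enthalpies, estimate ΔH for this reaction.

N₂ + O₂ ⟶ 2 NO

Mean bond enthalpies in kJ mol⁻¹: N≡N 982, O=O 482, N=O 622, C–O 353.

ΔH ≈ +220 kJ

Bonds broken (reactants):
  N≡N: 1 × 982 = 982
  O=O: 1 × 482 = 482
  Σ(broken) = 1464 kJ
Bonds formed (products):
  N=O: 2 × 622 = 1244
  Σ(formed) = 1244 kJ
ΔH = Σ(broken) − Σ(formed) = 1464 − 1244 = +220 kJ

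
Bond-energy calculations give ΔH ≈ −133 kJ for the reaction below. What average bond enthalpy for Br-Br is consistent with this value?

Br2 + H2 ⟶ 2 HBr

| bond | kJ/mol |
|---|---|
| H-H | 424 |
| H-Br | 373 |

Let D be the Br-Br bond energy.
Σ(broken) = 1×D + 1×424 = 424 + D
Σ(formed) = 2×373 = 746
ΔH = Σ(broken) − Σ(formed) = (424 + D) − (746) = −322 + D
Setting this equal to −133 kJ gives D = 189 kJ/mol.

D(Br-Br) ≈ 189 kJ/mol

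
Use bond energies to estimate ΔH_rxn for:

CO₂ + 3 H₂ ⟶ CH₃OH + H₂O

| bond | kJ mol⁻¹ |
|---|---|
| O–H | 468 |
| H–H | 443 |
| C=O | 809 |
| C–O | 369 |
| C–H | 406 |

Bonds broken (reactants):
  C=O: 2 × 809 = 1618
  H–H: 3 × 443 = 1329
  Σ(broken) = 2947 kJ
Bonds formed (products):
  C–H: 3 × 406 = 1218
  C–O: 1 × 369 = 369
  O–H: 3 × 468 = 1404
  Σ(formed) = 2991 kJ
ΔH = Σ(broken) − Σ(formed) = 2947 − 2991 = −44 kJ

ΔH ≈ −44 kJ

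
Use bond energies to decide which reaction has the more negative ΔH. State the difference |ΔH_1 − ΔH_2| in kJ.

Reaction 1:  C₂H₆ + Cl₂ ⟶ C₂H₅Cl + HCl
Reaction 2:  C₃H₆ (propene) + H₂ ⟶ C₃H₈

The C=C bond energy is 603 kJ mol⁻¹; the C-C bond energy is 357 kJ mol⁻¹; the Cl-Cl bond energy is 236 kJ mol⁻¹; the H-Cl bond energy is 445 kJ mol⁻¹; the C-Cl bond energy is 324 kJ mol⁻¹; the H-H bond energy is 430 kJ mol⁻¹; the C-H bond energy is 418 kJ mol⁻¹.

Reaction 1:
  Bonds broken (reactants):
    C-C: 1 × 357 = 357
    C-H: 6 × 418 = 2508
    Cl-Cl: 1 × 236 = 236
    Σ(broken) = 3101 kJ
  Bonds formed (products):
    C-C: 1 × 357 = 357
    C-Cl: 1 × 324 = 324
    C-H: 5 × 418 = 2090
    H-Cl: 1 × 445 = 445
    Σ(formed) = 3216 kJ
  ΔH_1 = 3101 − 3216 = −115 kJ
Reaction 2:
  Bonds broken (reactants):
    C-C: 1 × 357 = 357
    C-H: 6 × 418 = 2508
    C=C: 1 × 603 = 603
    H-H: 1 × 430 = 430
    Σ(broken) = 3898 kJ
  Bonds formed (products):
    C-C: 2 × 357 = 714
    C-H: 8 × 418 = 3344
    Σ(formed) = 4058 kJ
  ΔH_2 = 3898 − 4058 = −160 kJ
ΔH_1 − ΔH_2 = +45 kJ, so reaction 2 has the more negative ΔH; |ΔH_1 − ΔH_2| = 45 kJ.

Reaction 2, by 45 kJ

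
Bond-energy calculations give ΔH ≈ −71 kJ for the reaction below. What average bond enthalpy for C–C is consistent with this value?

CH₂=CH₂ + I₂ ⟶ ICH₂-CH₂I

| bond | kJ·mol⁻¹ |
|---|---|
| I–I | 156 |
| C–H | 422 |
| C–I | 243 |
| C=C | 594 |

D(C–C) ≈ 335 kJ/mol

Let D be the C–C bond energy.
Σ(broken) = 4×422 + 1×594 + 1×156 = 2438
Σ(formed) = 1×D + 4×422 + 2×243 = 2174 + D
ΔH = Σ(broken) − Σ(formed) = (2438) − (2174 + D) = +264 − D
Setting this equal to −71 kJ gives D = 335 kJ/mol.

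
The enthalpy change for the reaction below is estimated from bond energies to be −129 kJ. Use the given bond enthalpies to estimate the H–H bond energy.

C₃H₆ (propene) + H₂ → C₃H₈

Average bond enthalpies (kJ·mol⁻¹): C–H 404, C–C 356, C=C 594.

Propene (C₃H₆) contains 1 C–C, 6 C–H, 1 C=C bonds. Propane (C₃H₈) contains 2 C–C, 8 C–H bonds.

Let D be the H–H bond energy.
Σ(broken) = 1×356 + 6×404 + 1×594 + 1×D = 3374 + D
Σ(formed) = 2×356 + 8×404 = 3944
ΔH = Σ(broken) − Σ(formed) = (3374 + D) − (3944) = −570 + D
Setting this equal to −129 kJ gives D = 441 kJ/mol.

D(H–H) ≈ 441 kJ/mol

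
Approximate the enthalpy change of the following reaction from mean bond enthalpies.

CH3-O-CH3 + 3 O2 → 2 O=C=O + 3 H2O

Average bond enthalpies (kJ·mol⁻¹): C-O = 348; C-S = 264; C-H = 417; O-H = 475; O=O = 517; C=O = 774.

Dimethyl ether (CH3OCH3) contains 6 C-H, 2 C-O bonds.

ΔH ≈ −1197 kJ

Bonds broken (reactants):
  C-H: 6 × 417 = 2502
  C-O: 2 × 348 = 696
  O=O: 3 × 517 = 1551
  Σ(broken) = 4749 kJ
Bonds formed (products):
  C=O: 4 × 774 = 3096
  O-H: 6 × 475 = 2850
  Σ(formed) = 5946 kJ
ΔH = Σ(broken) − Σ(formed) = 4749 − 5946 = −1197 kJ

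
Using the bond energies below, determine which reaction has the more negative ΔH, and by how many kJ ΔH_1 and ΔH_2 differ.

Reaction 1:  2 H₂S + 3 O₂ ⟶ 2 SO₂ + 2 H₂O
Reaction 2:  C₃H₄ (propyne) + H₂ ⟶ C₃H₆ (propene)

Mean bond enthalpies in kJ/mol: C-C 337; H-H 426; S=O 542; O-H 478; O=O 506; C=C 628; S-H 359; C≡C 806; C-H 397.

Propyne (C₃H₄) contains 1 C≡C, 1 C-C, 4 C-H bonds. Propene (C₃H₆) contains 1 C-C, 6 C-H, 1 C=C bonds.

Reaction 1:
  Bonds broken (reactants):
    O=O: 3 × 506 = 1518
    S-H: 4 × 359 = 1436
    Σ(broken) = 2954 kJ
  Bonds formed (products):
    O-H: 4 × 478 = 1912
    S=O: 4 × 542 = 2168
    Σ(formed) = 4080 kJ
  ΔH_1 = 2954 − 4080 = −1126 kJ
Reaction 2:
  Bonds broken (reactants):
    C≡C: 1 × 806 = 806
    C-C: 1 × 337 = 337
    C-H: 4 × 397 = 1588
    H-H: 1 × 426 = 426
    Σ(broken) = 3157 kJ
  Bonds formed (products):
    C-C: 1 × 337 = 337
    C-H: 6 × 397 = 2382
    C=C: 1 × 628 = 628
    Σ(formed) = 3347 kJ
  ΔH_2 = 3157 − 3347 = −190 kJ
ΔH_1 − ΔH_2 = −936 kJ, so reaction 1 has the more negative ΔH; |ΔH_1 − ΔH_2| = 936 kJ.

Reaction 1, by 936 kJ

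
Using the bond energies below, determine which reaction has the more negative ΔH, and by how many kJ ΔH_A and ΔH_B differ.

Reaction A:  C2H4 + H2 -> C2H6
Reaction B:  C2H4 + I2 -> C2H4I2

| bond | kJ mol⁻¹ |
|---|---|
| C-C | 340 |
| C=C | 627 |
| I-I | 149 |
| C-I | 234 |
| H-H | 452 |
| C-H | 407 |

Reaction A, by 43 kJ

Reaction A:
  Bonds broken (reactants):
    C-H: 4 × 407 = 1628
    C=C: 1 × 627 = 627
    H-H: 1 × 452 = 452
    Σ(broken) = 2707 kJ
  Bonds formed (products):
    C-C: 1 × 340 = 340
    C-H: 6 × 407 = 2442
    Σ(formed) = 2782 kJ
  ΔH_A = 2707 − 2782 = −75 kJ
Reaction B:
  Bonds broken (reactants):
    C-H: 4 × 407 = 1628
    C=C: 1 × 627 = 627
    I-I: 1 × 149 = 149
    Σ(broken) = 2404 kJ
  Bonds formed (products):
    C-C: 1 × 340 = 340
    C-H: 4 × 407 = 1628
    C-I: 2 × 234 = 468
    Σ(formed) = 2436 kJ
  ΔH_B = 2404 − 2436 = −32 kJ
ΔH_A − ΔH_B = −43 kJ, so reaction A has the more negative ΔH; |ΔH_A − ΔH_B| = 43 kJ.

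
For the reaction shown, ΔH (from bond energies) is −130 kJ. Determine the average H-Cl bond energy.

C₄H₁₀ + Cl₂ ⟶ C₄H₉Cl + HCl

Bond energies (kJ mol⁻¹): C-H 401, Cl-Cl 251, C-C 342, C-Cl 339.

D(H-Cl) ≈ 443 kJ/mol

Let D be the H-Cl bond energy.
Σ(broken) = 3×342 + 10×401 + 1×251 = 5287
Σ(formed) = 3×342 + 1×339 + 9×401 + 1×D = 4974 + D
ΔH = Σ(broken) − Σ(formed) = (5287) − (4974 + D) = +313 − D
Setting this equal to −130 kJ gives D = 443 kJ/mol.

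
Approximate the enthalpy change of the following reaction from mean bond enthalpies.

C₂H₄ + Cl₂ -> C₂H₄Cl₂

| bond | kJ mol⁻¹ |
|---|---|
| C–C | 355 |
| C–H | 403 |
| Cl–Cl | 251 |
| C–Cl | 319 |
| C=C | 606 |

ΔH ≈ −136 kJ

Bonds broken (reactants):
  C–H: 4 × 403 = 1612
  C=C: 1 × 606 = 606
  Cl–Cl: 1 × 251 = 251
  Σ(broken) = 2469 kJ
Bonds formed (products):
  C–C: 1 × 355 = 355
  C–Cl: 2 × 319 = 638
  C–H: 4 × 403 = 1612
  Σ(formed) = 2605 kJ
ΔH = Σ(broken) − Σ(formed) = 2469 − 2605 = −136 kJ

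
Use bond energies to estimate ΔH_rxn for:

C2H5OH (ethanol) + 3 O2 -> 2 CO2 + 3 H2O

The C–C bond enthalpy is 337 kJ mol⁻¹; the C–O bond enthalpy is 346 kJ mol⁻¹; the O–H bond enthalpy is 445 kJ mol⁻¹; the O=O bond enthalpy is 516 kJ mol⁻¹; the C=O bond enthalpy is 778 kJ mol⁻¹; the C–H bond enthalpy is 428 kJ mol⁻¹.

Bonds broken (reactants):
  C–C: 1 × 337 = 337
  C–H: 5 × 428 = 2140
  C–O: 1 × 346 = 346
  O–H: 1 × 445 = 445
  O=O: 3 × 516 = 1548
  Σ(broken) = 4816 kJ
Bonds formed (products):
  C=O: 4 × 778 = 3112
  O–H: 6 × 445 = 2670
  Σ(formed) = 5782 kJ
ΔH = Σ(broken) − Σ(formed) = 4816 − 5782 = −966 kJ

ΔH ≈ −966 kJ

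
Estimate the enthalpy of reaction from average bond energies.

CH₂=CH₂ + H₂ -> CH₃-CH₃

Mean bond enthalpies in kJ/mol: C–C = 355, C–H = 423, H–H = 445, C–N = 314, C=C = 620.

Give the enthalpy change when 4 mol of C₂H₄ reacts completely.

ΔH = −544 kJ

Bonds broken (reactants):
  C–H: 4 × 423 = 1692
  C=C: 1 × 620 = 620
  H–H: 1 × 445 = 445
  Σ(broken) = 2757 kJ
Bonds formed (products):
  C–C: 1 × 355 = 355
  C–H: 6 × 423 = 2538
  Σ(formed) = 2893 kJ
ΔH = Σ(broken) − Σ(formed) = 2757 − 2893 = −136 kJ
For 4× the reaction as written: 4 × (−136) = −544 kJ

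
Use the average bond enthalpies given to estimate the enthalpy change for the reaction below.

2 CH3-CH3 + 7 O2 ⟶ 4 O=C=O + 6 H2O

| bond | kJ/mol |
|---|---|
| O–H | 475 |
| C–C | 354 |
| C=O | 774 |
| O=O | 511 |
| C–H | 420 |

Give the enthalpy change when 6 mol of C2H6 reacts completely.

Bonds broken (reactants):
  C–C: 2 × 354 = 708
  C–H: 12 × 420 = 5040
  O=O: 7 × 511 = 3577
  Σ(broken) = 9325 kJ
Bonds formed (products):
  C=O: 8 × 774 = 6192
  O–H: 12 × 475 = 5700
  Σ(formed) = 11892 kJ
ΔH = Σ(broken) − Σ(formed) = 9325 − 11892 = −2567 kJ
For 3× the reaction as written: 3 × (−2567) = −7701 kJ

ΔH = −7701 kJ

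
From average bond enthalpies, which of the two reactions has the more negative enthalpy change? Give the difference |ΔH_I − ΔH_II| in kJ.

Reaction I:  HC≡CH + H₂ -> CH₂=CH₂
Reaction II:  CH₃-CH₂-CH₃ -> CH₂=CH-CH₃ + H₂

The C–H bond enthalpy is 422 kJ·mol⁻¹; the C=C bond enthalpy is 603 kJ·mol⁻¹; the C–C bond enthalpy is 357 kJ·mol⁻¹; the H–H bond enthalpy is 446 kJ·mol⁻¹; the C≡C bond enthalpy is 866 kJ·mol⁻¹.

Reaction I, by 287 kJ

Reaction I:
  Bonds broken (reactants):
    C≡C: 1 × 866 = 866
    C–H: 2 × 422 = 844
    H–H: 1 × 446 = 446
    Σ(broken) = 2156 kJ
  Bonds formed (products):
    C–H: 4 × 422 = 1688
    C=C: 1 × 603 = 603
    Σ(formed) = 2291 kJ
  ΔH_I = 2156 − 2291 = −135 kJ
Reaction II:
  Bonds broken (reactants):
    C–C: 2 × 357 = 714
    C–H: 8 × 422 = 3376
    Σ(broken) = 4090 kJ
  Bonds formed (products):
    C–C: 1 × 357 = 357
    C–H: 6 × 422 = 2532
    C=C: 1 × 603 = 603
    H–H: 1 × 446 = 446
    Σ(formed) = 3938 kJ
  ΔH_II = 4090 − 3938 = +152 kJ
ΔH_I − ΔH_II = −287 kJ, so reaction I has the more negative ΔH; |ΔH_I − ΔH_II| = 287 kJ.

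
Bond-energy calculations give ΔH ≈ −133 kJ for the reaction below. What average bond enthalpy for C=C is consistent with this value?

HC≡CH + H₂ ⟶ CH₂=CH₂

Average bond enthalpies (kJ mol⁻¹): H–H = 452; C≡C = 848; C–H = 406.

Let D be the C=C bond energy.
Σ(broken) = 1×848 + 2×406 + 1×452 = 2112
Σ(formed) = 4×406 + 1×D = 1624 + D
ΔH = Σ(broken) − Σ(formed) = (2112) − (1624 + D) = +488 − D
Setting this equal to −133 kJ gives D = 621 kJ/mol.

D(C=C) ≈ 621 kJ/mol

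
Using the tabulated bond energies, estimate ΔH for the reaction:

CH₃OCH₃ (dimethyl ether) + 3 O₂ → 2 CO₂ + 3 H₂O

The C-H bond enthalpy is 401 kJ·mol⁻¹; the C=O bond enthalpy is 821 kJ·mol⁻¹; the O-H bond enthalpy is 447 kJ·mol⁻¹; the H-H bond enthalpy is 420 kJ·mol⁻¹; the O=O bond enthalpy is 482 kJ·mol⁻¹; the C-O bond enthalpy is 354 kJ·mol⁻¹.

ΔH ≈ −1406 kJ

Bonds broken (reactants):
  C-H: 6 × 401 = 2406
  C-O: 2 × 354 = 708
  O=O: 3 × 482 = 1446
  Σ(broken) = 4560 kJ
Bonds formed (products):
  C=O: 4 × 821 = 3284
  O-H: 6 × 447 = 2682
  Σ(formed) = 5966 kJ
ΔH = Σ(broken) − Σ(formed) = 4560 − 5966 = −1406 kJ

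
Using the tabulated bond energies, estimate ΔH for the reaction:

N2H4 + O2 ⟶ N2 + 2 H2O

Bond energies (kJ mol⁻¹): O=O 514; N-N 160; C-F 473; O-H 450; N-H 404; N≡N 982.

Bonds broken (reactants):
  N-H: 4 × 404 = 1616
  N-N: 1 × 160 = 160
  O=O: 1 × 514 = 514
  Σ(broken) = 2290 kJ
Bonds formed (products):
  N≡N: 1 × 982 = 982
  O-H: 4 × 450 = 1800
  Σ(formed) = 2782 kJ
ΔH = Σ(broken) − Σ(formed) = 2290 − 2782 = −492 kJ

ΔH ≈ −492 kJ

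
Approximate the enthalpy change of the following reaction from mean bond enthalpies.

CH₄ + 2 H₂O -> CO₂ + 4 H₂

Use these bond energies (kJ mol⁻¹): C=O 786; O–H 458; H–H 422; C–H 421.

Bonds broken (reactants):
  C–H: 4 × 421 = 1684
  O–H: 4 × 458 = 1832
  Σ(broken) = 3516 kJ
Bonds formed (products):
  C=O: 2 × 786 = 1572
  H–H: 4 × 422 = 1688
  Σ(formed) = 3260 kJ
ΔH = Σ(broken) − Σ(formed) = 3516 − 3260 = +256 kJ

ΔH ≈ +256 kJ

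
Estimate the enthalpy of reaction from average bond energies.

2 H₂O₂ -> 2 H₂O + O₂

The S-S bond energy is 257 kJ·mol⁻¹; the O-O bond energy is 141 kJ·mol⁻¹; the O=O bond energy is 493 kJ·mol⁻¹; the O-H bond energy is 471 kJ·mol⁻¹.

ΔH ≈ −211 kJ

Bonds broken (reactants):
  O-H: 4 × 471 = 1884
  O-O: 2 × 141 = 282
  Σ(broken) = 2166 kJ
Bonds formed (products):
  O-H: 4 × 471 = 1884
  O=O: 1 × 493 = 493
  Σ(formed) = 2377 kJ
ΔH = Σ(broken) − Σ(formed) = 2166 − 2377 = −211 kJ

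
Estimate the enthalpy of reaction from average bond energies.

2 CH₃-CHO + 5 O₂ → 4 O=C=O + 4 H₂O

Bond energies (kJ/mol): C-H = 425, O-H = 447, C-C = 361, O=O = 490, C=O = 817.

ΔH ≈ −1906 kJ

Bonds broken (reactants):
  C-C: 2 × 361 = 722
  C-H: 8 × 425 = 3400
  C=O: 2 × 817 = 1634
  O=O: 5 × 490 = 2450
  Σ(broken) = 8206 kJ
Bonds formed (products):
  C=O: 8 × 817 = 6536
  O-H: 8 × 447 = 3576
  Σ(formed) = 10112 kJ
ΔH = Σ(broken) − Σ(formed) = 8206 − 10112 = −1906 kJ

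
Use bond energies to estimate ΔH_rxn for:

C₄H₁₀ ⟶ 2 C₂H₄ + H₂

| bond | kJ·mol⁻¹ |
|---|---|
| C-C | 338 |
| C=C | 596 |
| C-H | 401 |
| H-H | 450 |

Bonds broken (reactants):
  C-C: 3 × 338 = 1014
  C-H: 10 × 401 = 4010
  Σ(broken) = 5024 kJ
Bonds formed (products):
  C-H: 8 × 401 = 3208
  C=C: 2 × 596 = 1192
  H-H: 1 × 450 = 450
  Σ(formed) = 4850 kJ
ΔH = Σ(broken) − Σ(formed) = 5024 − 4850 = +174 kJ

ΔH ≈ +174 kJ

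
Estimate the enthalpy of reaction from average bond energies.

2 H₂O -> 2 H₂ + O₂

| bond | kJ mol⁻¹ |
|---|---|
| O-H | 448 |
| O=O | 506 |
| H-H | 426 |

ΔH ≈ +434 kJ

Bonds broken (reactants):
  O-H: 4 × 448 = 1792
  Σ(broken) = 1792 kJ
Bonds formed (products):
  H-H: 2 × 426 = 852
  O=O: 1 × 506 = 506
  Σ(formed) = 1358 kJ
ΔH = Σ(broken) − Σ(formed) = 1792 − 1358 = +434 kJ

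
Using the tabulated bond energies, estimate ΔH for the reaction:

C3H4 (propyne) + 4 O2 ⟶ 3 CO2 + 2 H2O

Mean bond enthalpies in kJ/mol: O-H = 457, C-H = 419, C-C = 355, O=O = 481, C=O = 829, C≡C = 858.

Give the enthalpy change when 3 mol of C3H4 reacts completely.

Bonds broken (reactants):
  C≡C: 1 × 858 = 858
  C-C: 1 × 355 = 355
  C-H: 4 × 419 = 1676
  O=O: 4 × 481 = 1924
  Σ(broken) = 4813 kJ
Bonds formed (products):
  C=O: 6 × 829 = 4974
  O-H: 4 × 457 = 1828
  Σ(formed) = 6802 kJ
ΔH = Σ(broken) − Σ(formed) = 4813 − 6802 = −1989 kJ
For 3× the reaction as written: 3 × (−1989) = −5967 kJ

ΔH = −5967 kJ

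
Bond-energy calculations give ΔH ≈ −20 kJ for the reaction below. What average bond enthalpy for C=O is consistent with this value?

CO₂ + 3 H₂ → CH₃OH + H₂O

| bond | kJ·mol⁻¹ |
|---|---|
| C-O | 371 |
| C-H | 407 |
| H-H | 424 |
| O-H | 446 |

D(C=O) ≈ 819 kJ/mol

Let D be the C=O bond energy.
Σ(broken) = 2×D + 3×424 = 1272 + 2D
Σ(formed) = 3×407 + 1×371 + 3×446 = 2930
ΔH = Σ(broken) − Σ(formed) = (1272 + 2D) − (2930) = −1658 + 2D
Setting this equal to −20 kJ gives 2D = 1638, so D = 819 kJ/mol.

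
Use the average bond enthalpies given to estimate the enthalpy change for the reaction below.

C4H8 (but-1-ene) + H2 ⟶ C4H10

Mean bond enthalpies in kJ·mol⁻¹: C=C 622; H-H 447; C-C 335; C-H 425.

Bonds broken (reactants):
  C-C: 2 × 335 = 670
  C-H: 8 × 425 = 3400
  C=C: 1 × 622 = 622
  H-H: 1 × 447 = 447
  Σ(broken) = 5139 kJ
Bonds formed (products):
  C-C: 3 × 335 = 1005
  C-H: 10 × 425 = 4250
  Σ(formed) = 5255 kJ
ΔH = Σ(broken) − Σ(formed) = 5139 − 5255 = −116 kJ

ΔH ≈ −116 kJ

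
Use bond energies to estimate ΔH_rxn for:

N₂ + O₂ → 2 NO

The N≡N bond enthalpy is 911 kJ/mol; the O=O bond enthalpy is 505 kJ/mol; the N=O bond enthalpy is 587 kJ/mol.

ΔH ≈ +242 kJ

Bonds broken (reactants):
  N≡N: 1 × 911 = 911
  O=O: 1 × 505 = 505
  Σ(broken) = 1416 kJ
Bonds formed (products):
  N=O: 2 × 587 = 1174
  Σ(formed) = 1174 kJ
ΔH = Σ(broken) − Σ(formed) = 1416 − 1174 = +242 kJ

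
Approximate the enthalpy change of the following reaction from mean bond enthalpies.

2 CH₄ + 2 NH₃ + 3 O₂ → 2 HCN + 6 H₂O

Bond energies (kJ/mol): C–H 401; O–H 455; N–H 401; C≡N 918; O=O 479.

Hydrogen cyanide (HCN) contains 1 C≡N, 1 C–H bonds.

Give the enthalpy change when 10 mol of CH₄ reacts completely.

Bonds broken (reactants):
  C–H: 8 × 401 = 3208
  N–H: 6 × 401 = 2406
  O=O: 3 × 479 = 1437
  Σ(broken) = 7051 kJ
Bonds formed (products):
  C≡N: 2 × 918 = 1836
  C–H: 2 × 401 = 802
  O–H: 12 × 455 = 5460
  Σ(formed) = 8098 kJ
ΔH = Σ(broken) − Σ(formed) = 7051 − 8098 = −1047 kJ
For 5× the reaction as written: 5 × (−1047) = −5235 kJ

ΔH = −5235 kJ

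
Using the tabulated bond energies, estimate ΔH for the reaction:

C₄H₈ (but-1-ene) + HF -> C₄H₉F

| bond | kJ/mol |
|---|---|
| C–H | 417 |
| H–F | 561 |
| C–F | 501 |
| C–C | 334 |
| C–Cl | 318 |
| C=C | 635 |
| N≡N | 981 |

ΔH ≈ −56 kJ

Bonds broken (reactants):
  C–C: 2 × 334 = 668
  C–H: 8 × 417 = 3336
  C=C: 1 × 635 = 635
  H–F: 1 × 561 = 561
  Σ(broken) = 5200 kJ
Bonds formed (products):
  C–C: 3 × 334 = 1002
  C–F: 1 × 501 = 501
  C–H: 9 × 417 = 3753
  Σ(formed) = 5256 kJ
ΔH = Σ(broken) − Σ(formed) = 5200 − 5256 = −56 kJ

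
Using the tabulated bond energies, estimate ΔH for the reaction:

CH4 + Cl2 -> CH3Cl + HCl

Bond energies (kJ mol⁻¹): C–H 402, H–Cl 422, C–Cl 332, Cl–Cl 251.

ΔH ≈ −101 kJ

Bonds broken (reactants):
  C–H: 4 × 402 = 1608
  Cl–Cl: 1 × 251 = 251
  Σ(broken) = 1859 kJ
Bonds formed (products):
  C–Cl: 1 × 332 = 332
  C–H: 3 × 402 = 1206
  H–Cl: 1 × 422 = 422
  Σ(formed) = 1960 kJ
ΔH = Σ(broken) − Σ(formed) = 1859 − 1960 = −101 kJ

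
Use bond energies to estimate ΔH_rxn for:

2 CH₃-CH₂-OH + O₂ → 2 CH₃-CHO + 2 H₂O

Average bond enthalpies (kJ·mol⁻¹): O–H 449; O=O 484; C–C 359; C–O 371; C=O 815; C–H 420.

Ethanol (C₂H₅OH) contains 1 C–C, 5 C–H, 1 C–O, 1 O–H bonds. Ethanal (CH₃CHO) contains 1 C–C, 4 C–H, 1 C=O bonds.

ΔH ≈ −462 kJ

Bonds broken (reactants):
  C–C: 2 × 359 = 718
  C–H: 10 × 420 = 4200
  C–O: 2 × 371 = 742
  O–H: 2 × 449 = 898
  O=O: 1 × 484 = 484
  Σ(broken) = 7042 kJ
Bonds formed (products):
  C–C: 2 × 359 = 718
  C–H: 8 × 420 = 3360
  C=O: 2 × 815 = 1630
  O–H: 4 × 449 = 1796
  Σ(formed) = 7504 kJ
ΔH = Σ(broken) − Σ(formed) = 7042 − 7504 = −462 kJ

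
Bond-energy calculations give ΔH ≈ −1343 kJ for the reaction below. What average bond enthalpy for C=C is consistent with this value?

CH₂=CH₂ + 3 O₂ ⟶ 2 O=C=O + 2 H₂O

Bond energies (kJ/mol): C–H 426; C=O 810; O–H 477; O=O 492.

D(C=C) ≈ 625 kJ/mol

Let D be the C=C bond energy.
Σ(broken) = 4×426 + 1×D + 3×492 = 3180 + D
Σ(formed) = 4×810 + 4×477 = 5148
ΔH = Σ(broken) − Σ(formed) = (3180 + D) − (5148) = −1968 + D
Setting this equal to −1343 kJ gives D = 625 kJ/mol.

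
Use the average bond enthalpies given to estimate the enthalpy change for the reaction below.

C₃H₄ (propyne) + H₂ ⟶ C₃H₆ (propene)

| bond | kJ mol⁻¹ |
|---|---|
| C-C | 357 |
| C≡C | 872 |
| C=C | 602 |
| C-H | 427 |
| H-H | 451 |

ΔH ≈ −133 kJ

Bonds broken (reactants):
  C≡C: 1 × 872 = 872
  C-C: 1 × 357 = 357
  C-H: 4 × 427 = 1708
  H-H: 1 × 451 = 451
  Σ(broken) = 3388 kJ
Bonds formed (products):
  C-C: 1 × 357 = 357
  C-H: 6 × 427 = 2562
  C=C: 1 × 602 = 602
  Σ(formed) = 3521 kJ
ΔH = Σ(broken) − Σ(formed) = 3388 − 3521 = −133 kJ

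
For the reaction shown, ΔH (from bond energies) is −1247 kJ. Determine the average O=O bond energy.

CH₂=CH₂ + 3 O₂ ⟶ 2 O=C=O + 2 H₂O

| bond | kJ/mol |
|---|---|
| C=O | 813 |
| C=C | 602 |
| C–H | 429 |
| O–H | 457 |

Let D be the O=O bond energy.
Σ(broken) = 4×429 + 1×602 + 3×D = 2318 + 3D
Σ(formed) = 4×813 + 4×457 = 5080
ΔH = Σ(broken) − Σ(formed) = (2318 + 3D) − (5080) = −2762 + 3D
Setting this equal to −1247 kJ gives 3D = 1515, so D = 505 kJ/mol.

D(O=O) ≈ 505 kJ/mol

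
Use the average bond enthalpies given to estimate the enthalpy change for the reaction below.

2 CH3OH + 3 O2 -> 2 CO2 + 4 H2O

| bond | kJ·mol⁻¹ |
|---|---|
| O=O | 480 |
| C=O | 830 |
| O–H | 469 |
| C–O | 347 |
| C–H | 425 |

Bonds broken (reactants):
  C–H: 6 × 425 = 2550
  C–O: 2 × 347 = 694
  O–H: 2 × 469 = 938
  O=O: 3 × 480 = 1440
  Σ(broken) = 5622 kJ
Bonds formed (products):
  C=O: 4 × 830 = 3320
  O–H: 8 × 469 = 3752
  Σ(formed) = 7072 kJ
ΔH = Σ(broken) − Σ(formed) = 5622 − 7072 = −1450 kJ

ΔH ≈ −1450 kJ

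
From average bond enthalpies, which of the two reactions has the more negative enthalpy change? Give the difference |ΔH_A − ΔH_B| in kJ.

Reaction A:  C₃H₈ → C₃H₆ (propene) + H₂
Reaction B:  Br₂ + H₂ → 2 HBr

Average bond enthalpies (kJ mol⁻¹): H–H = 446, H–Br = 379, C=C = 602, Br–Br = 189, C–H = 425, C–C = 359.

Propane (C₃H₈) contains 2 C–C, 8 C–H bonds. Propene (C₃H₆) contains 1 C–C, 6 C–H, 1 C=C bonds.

Reaction B, by 284 kJ

Reaction A:
  Bonds broken (reactants):
    C–C: 2 × 359 = 718
    C–H: 8 × 425 = 3400
    Σ(broken) = 4118 kJ
  Bonds formed (products):
    C–C: 1 × 359 = 359
    C–H: 6 × 425 = 2550
    C=C: 1 × 602 = 602
    H–H: 1 × 446 = 446
    Σ(formed) = 3957 kJ
  ΔH_A = 4118 − 3957 = +161 kJ
Reaction B:
  Bonds broken (reactants):
    Br–Br: 1 × 189 = 189
    H–H: 1 × 446 = 446
    Σ(broken) = 635 kJ
  Bonds formed (products):
    H–Br: 2 × 379 = 758
    Σ(formed) = 758 kJ
  ΔH_B = 635 − 758 = −123 kJ
ΔH_A − ΔH_B = +284 kJ, so reaction B has the more negative ΔH; |ΔH_A − ΔH_B| = 284 kJ.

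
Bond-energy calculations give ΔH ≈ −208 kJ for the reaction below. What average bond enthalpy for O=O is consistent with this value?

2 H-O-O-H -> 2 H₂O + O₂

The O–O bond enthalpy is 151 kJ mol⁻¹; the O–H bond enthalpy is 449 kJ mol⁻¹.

D(O=O) ≈ 510 kJ/mol

Let D be the O=O bond energy.
Σ(broken) = 4×449 + 2×151 = 2098
Σ(formed) = 4×449 + 1×D = 1796 + D
ΔH = Σ(broken) − Σ(formed) = (2098) − (1796 + D) = +302 − D
Setting this equal to −208 kJ gives D = 510 kJ/mol.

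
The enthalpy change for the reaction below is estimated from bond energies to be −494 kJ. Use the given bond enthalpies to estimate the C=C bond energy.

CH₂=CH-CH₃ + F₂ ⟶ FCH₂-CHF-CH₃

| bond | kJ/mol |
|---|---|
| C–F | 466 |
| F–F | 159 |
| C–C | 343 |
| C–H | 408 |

D(C=C) ≈ 622 kJ/mol

Let D be the C=C bond energy.
Σ(broken) = 1×343 + 6×408 + 1×D + 1×159 = 2950 + D
Σ(formed) = 2×343 + 2×466 + 6×408 = 4066
ΔH = Σ(broken) − Σ(formed) = (2950 + D) − (4066) = −1116 + D
Setting this equal to −494 kJ gives D = 622 kJ/mol.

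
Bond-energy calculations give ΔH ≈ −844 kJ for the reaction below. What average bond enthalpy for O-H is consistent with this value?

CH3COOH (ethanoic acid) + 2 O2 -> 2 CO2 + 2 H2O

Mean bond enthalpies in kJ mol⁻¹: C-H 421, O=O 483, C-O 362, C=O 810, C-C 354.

Let D be the O-H bond energy.
Σ(broken) = 1×354 + 3×421 + 1×362 + 1×810 + 1×D + 2×483 = 3755 + D
Σ(formed) = 4×810 + 4×D = 3240 + 4D
ΔH = Σ(broken) − Σ(formed) = (3755 + D) − (3240 + 4D) = +515 − 3D
Setting this equal to −844 kJ gives 3D = 1359, so D = 453 kJ/mol.

D(O-H) ≈ 453 kJ/mol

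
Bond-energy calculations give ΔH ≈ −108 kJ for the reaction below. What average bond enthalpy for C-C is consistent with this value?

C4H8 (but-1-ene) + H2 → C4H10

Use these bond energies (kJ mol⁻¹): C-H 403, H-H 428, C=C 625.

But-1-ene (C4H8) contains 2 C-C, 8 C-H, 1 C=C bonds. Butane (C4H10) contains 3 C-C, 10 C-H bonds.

D(C-C) ≈ 355 kJ/mol

Let D be the C-C bond energy.
Σ(broken) = 2×D + 8×403 + 1×625 + 1×428 = 4277 + 2D
Σ(formed) = 3×D + 10×403 = 4030 + 3D
ΔH = Σ(broken) − Σ(formed) = (4277 + 2D) − (4030 + 3D) = +247 − D
Setting this equal to −108 kJ gives D = 355 kJ/mol.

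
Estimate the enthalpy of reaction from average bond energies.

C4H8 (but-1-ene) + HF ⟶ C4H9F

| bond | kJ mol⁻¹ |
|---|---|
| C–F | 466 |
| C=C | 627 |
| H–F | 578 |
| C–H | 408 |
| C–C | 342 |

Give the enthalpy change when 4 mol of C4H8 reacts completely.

ΔH = −44 kJ

Bonds broken (reactants):
  C–C: 2 × 342 = 684
  C–H: 8 × 408 = 3264
  C=C: 1 × 627 = 627
  H–F: 1 × 578 = 578
  Σ(broken) = 5153 kJ
Bonds formed (products):
  C–C: 3 × 342 = 1026
  C–F: 1 × 466 = 466
  C–H: 9 × 408 = 3672
  Σ(formed) = 5164 kJ
ΔH = Σ(broken) − Σ(formed) = 5153 − 5164 = −11 kJ
For 4× the reaction as written: 4 × (−11) = −44 kJ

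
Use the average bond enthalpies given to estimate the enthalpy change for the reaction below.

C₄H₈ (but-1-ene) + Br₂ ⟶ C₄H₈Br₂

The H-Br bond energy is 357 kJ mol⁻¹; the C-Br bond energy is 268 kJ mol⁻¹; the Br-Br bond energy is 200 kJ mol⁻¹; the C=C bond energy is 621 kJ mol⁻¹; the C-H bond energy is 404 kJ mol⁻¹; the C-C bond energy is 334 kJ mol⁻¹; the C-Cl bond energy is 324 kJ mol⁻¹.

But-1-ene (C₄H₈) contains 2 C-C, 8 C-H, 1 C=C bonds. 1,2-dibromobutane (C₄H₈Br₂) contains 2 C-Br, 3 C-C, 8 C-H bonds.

Bonds broken (reactants):
  Br-Br: 1 × 200 = 200
  C-C: 2 × 334 = 668
  C-H: 8 × 404 = 3232
  C=C: 1 × 621 = 621
  Σ(broken) = 4721 kJ
Bonds formed (products):
  C-Br: 2 × 268 = 536
  C-C: 3 × 334 = 1002
  C-H: 8 × 404 = 3232
  Σ(formed) = 4770 kJ
ΔH = Σ(broken) − Σ(formed) = 4721 − 4770 = −49 kJ

ΔH ≈ −49 kJ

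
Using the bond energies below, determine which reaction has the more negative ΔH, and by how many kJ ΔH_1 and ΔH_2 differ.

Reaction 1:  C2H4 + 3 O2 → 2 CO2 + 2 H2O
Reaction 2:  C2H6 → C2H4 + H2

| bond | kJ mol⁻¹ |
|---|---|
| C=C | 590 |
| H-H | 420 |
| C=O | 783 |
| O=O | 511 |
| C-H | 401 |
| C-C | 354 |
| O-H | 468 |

Reaction 1, by 1423 kJ

Reaction 1:
  Bonds broken (reactants):
    C-H: 4 × 401 = 1604
    C=C: 1 × 590 = 590
    O=O: 3 × 511 = 1533
    Σ(broken) = 3727 kJ
  Bonds formed (products):
    C=O: 4 × 783 = 3132
    O-H: 4 × 468 = 1872
    Σ(formed) = 5004 kJ
  ΔH_1 = 3727 − 5004 = −1277 kJ
Reaction 2:
  Bonds broken (reactants):
    C-C: 1 × 354 = 354
    C-H: 6 × 401 = 2406
    Σ(broken) = 2760 kJ
  Bonds formed (products):
    C-H: 4 × 401 = 1604
    C=C: 1 × 590 = 590
    H-H: 1 × 420 = 420
    Σ(formed) = 2614 kJ
  ΔH_2 = 2760 − 2614 = +146 kJ
ΔH_1 − ΔH_2 = −1423 kJ, so reaction 1 has the more negative ΔH; |ΔH_1 − ΔH_2| = 1423 kJ.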